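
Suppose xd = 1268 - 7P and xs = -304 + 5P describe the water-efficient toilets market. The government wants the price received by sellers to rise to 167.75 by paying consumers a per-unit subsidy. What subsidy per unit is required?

Required subsidy s = 63 per unit

At a seller price of 167.75, quantity supplied is -304 + 5·167.75 = 534.75.
Buyers absorb 534.75 only when they pay Pb with 1268 − 7·Pb = 534.75, i.e. Pb = 104.75.
s = Ps − Pb = 167.75 − 104.75 = 63.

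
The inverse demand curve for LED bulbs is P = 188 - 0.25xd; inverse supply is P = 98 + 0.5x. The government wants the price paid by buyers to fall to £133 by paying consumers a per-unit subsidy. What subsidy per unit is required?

At a buyer price of 133, quantity demanded is 752 − 4·133 = 220.
Sellers supply 220 only when they receive Ps = 98 + 0.5·220 = 208.
s = Ps − Pb = 208 − 133 = 75.

Required subsidy s = £75 per unit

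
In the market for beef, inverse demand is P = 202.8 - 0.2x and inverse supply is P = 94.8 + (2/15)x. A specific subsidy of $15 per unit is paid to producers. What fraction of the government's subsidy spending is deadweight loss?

Pre-subsidy: 202.8 - 0.2x = 94.8 + (2/15)x gives x* = 324 and P* = 138.
With the subsidy, sellers receive Ps = Pb + 15 for each unit, where Pb is the price buyers pay.
On the curves, Pb = 202.8 - 0.2x and Ps = 94.8 + (2/15)x; the wedge Ps − Pb = 15 gives 94.8 + (2/15)x − (202.8 - 0.2x) = 15, so x' = 369.
Then Pb = 202.8 − 0.2·369 = 129 and Ps = 94.8 + (2/15)·369 = 144.
ΔCS = ½(324 + 369)(138 − 129) = 3118.5; ΔPS = ½(324 + 369)(144 − 138) = 2079.
Government spending = 15 × 369 = 5535.
DWL = ½ × 15 × (369 − 324) = 337.5; fraction = 337.5 / 5535 = 5/82.

DWL / government spending = 5/82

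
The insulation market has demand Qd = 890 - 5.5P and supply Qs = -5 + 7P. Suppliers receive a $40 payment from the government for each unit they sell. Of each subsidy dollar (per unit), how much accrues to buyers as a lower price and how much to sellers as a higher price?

Buyers gain $22.4 per unit; sellers gain $17.6 per unit

Pre-subsidy: 890 - 5.5P = -5 + 7P gives P* = 71.6, Q* = 496.2.
With the subsidy, sellers receive Ps = Pb + 40 for each unit, where Pb is the price buyers pay.
Supply in terms of Pb becomes Qs = -5 + 7(Pb + 40) = 275 + 7Pb. Setting this equal to demand: 890 - 5.5Pb = 275 + 7Pb, so Pb = 49.2.
Sellers receive Ps = 49.2 + 40 = 89.2; Q' = 890 − 5.5·49.2 = 619.4.
Buyers' price falls by P* − Pb = 71.6 − 49.2 = 22.4; sellers' price rises by Ps − P* = 89.2 − 71.6 = 17.6.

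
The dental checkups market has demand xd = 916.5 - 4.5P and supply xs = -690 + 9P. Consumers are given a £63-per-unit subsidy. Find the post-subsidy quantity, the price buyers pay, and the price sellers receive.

x' = 570; buyers pay £77; sellers receive £140

Pre-subsidy: 916.5 - 4.5P = -690 + 9P gives P* = 119, x* = 381.
With the rebate, buyers effectively pay Pb = Ps − 63, where Ps is the price sellers receive.
Demand in terms of Ps becomes xd = 916.5 − 4.5(Ps − 63) = 1200 - 4.5Ps. Setting this equal to supply: 1200 - 4.5Ps = -690 + 9Ps, so Ps = 140.
Buyers pay Pb = 140 − 63 = 77; x' = -690 + 9·140 = 570.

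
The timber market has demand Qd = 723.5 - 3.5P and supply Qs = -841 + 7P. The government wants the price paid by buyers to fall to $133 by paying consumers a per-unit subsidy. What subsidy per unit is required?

Required subsidy s = $24 per unit

At a buyer price of 133, quantity demanded is 723.5 − 3.5·133 = 258.
Sellers supply 258 only when they receive Ps with -841 + 7·Ps = 258, i.e. Ps = 157.
s = Ps − Pb = 157 − 133 = 24.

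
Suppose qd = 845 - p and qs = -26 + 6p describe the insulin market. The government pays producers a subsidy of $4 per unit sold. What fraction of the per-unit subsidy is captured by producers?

Pre-subsidy: 845 - p = -26 + 6p gives p* = 871/7, q* = 5044/7.
With the subsidy, sellers receive ps = pb + 4 for each unit, where pb is the price buyers pay.
Supply in terms of pb becomes qs = -26 + 6(pb + 4) = -2 + 6pb. Setting this equal to demand: 845 - pb = -2 + 6pb, so pb = 121.
Sellers receive ps = 121 + 4 = 125; q' = 845 − 1·121 = 724.
Buyers' price falls by p* − pb = 871/7 − 121 = 24/7; sellers' price rises by ps − p* = 125 − 871/7 = 4/7.
So producers capture (4/7)/4 = 1/7 of each unit of subsidy.

Producer share = 1/7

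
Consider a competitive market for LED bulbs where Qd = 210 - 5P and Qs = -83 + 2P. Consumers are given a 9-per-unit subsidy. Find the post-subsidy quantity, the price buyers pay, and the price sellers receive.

Q' = 95/7; buyers pay 275/7; sellers receive 338/7

Pre-subsidy: 210 - 5P = -83 + 2P gives P* = 293/7, Q* = 5/7.
With the rebate, buyers effectively pay Pb = Ps − 9, where Ps is the price sellers receive.
Demand in terms of Ps becomes Qd = 210 − 5(Ps − 9) = 255 - 5Ps. Setting this equal to supply: 255 - 5Ps = -83 + 2Ps, so Ps = 338/7.
Buyers pay Pb = 338/7 − 9 = 275/7; Q' = -83 + 2·(338/7) = 95/7.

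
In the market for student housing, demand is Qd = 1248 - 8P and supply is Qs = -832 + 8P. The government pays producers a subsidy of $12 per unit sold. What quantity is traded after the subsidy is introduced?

Pre-subsidy: 1248 - 8P = -832 + 8P gives P* = 130, Q* = 208.
With the subsidy, sellers receive Ps = Pb + 12 for each unit, where Pb is the price buyers pay.
Supply in terms of Pb becomes Qs = -832 + 8(Pb + 12) = -736 + 8Pb. Setting this equal to demand: 1248 - 8Pb = -736 + 8Pb, so Pb = 124.
Sellers receive Ps = 124 + 12 = 136; Q' = 1248 − 8·124 = 256.

Q' = 256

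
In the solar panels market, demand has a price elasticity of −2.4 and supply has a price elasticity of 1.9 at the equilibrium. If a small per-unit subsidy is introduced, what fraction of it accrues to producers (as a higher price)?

Producer share = 24/43

For a small subsidy around the equilibrium, the benefit split depends on the relative slopes, which at a point are proportional to the elasticities.
Buyer share = εs/(εs + |εd|) = 1.9/(1.9 + 2.4) = 19/43; seller share = |εd|/(εs + |εd|) = 24/43.
So producers capture 24/43 of the subsidy.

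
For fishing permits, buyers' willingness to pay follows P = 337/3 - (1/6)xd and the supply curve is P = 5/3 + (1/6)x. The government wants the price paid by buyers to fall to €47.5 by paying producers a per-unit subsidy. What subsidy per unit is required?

At a buyer price of 47.5, quantity demanded is 674 − 6·47.5 = 389.
Sellers supply 389 only when they receive Ps = 5/3 + (1/6)·389 = 66.5.
s = Ps − Pb = 66.5 − 47.5 = 19.

Required subsidy s = €19 per unit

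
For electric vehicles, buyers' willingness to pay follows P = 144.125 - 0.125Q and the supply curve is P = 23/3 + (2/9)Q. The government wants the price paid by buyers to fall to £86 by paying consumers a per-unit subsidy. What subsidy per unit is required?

Required subsidy s = £25 per unit

At a buyer price of 86, quantity demanded is 1153 − 8·86 = 465.
Sellers supply 465 only when they receive Ps = 23/3 + (2/9)·465 = 111.
s = Ps − Pb = 111 − 86 = 25.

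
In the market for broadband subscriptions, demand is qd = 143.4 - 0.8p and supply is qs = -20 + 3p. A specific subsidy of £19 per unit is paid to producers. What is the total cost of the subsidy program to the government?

Pre-subsidy: 143.4 - 0.8p = -20 + 3p gives p* = 43, q* = 109.
With the subsidy, sellers receive ps = pb + 19 for each unit, where pb is the price buyers pay.
Supply in terms of pb becomes qs = -20 + 3(pb + 19) = 37 + 3pb. Setting this equal to demand: 143.4 - 0.8pb = 37 + 3pb, so pb = 28.
Sellers receive ps = 28 + 19 = 47; q' = 143.4 − 0.8·28 = 121.
Government outlay = subsidy × quantity = 19 × 121 = 2299.

Government cost = £2299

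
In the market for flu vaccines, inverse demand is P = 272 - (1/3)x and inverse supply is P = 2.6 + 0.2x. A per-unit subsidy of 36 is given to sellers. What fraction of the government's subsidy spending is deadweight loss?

Pre-subsidy: 272 - (1/3)x = 2.6 + 0.2x gives x* = 505.125 and P* = 103.625.
With the subsidy, sellers receive Ps = Pb + 36 for each unit, where Pb is the price buyers pay.
On the curves, Pb = 272 - (1/3)x and Ps = 2.6 + 0.2x; the wedge Ps − Pb = 36 gives 2.6 + 0.2x − (272 - (1/3)x) = 36, so x' = 572.625.
Then Pb = 272 − (1/3)·572.625 = 81.125 and Ps = 2.6 + 0.2·572.625 = 117.125.
ΔCS = ½(505.125 + 572.625)(103.625 − 81.125) = 12124.6875; ΔPS = ½(505.125 + 572.625)(117.125 − 103.625) = 7274.8125.
Government spending = 36 × 572.625 = 20614.5.
DWL = ½ × 36 × (572.625 − 505.125) = 1215; fraction = 1215 / 20614.5 = 30/509.

DWL / government spending = 30/509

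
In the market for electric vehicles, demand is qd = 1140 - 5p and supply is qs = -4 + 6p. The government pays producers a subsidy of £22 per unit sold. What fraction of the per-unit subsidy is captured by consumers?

Consumer share = 6/11

Pre-subsidy: 1140 - 5p = -4 + 6p gives p* = 104, q* = 620.
With the subsidy, sellers receive ps = pb + 22 for each unit, where pb is the price buyers pay.
Supply in terms of pb becomes qs = -4 + 6(pb + 22) = 128 + 6pb. Setting this equal to demand: 1140 - 5pb = 128 + 6pb, so pb = 92.
Sellers receive ps = 92 + 22 = 114; q' = 1140 − 5·92 = 680.
Buyers' price falls by p* − pb = 104 − 92 = 12; sellers' price rises by ps − p* = 114 − 104 = 10.
So consumers capture 12/22 = 6/11 of each unit of subsidy.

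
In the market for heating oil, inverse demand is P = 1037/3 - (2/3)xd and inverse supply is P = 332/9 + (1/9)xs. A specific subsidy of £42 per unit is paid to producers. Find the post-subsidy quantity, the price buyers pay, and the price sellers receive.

x' = 451; buyers pay £45; sellers receive £87

Pre-subsidy: 1037/3 - (2/3)x = 332/9 + (1/9)x gives x* = 397 and P* = 81.
With the subsidy, sellers receive Ps = Pb + 42 for each unit, where Pb is the price buyers pay.
On the curves, Pb = 1037/3 - (2/3)x and Ps = 332/9 + (1/9)x; the wedge Ps − Pb = 42 gives 332/9 + (1/9)x − (1037/3 - (2/3)x) = 42, so x' = 451.
Then Pb = 1037/3 − (2/3)·451 = 45 and Ps = 332/9 + (1/9)·451 = 87.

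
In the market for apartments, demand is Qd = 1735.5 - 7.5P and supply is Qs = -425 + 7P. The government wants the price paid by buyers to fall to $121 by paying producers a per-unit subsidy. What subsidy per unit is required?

At a buyer price of 121, quantity demanded is 1735.5 − 7.5·121 = 828.
Sellers supply 828 only when they receive Ps with -425 + 7·Ps = 828, i.e. Ps = 179.
s = Ps − Pb = 179 − 121 = 58.

Required subsidy s = $58 per unit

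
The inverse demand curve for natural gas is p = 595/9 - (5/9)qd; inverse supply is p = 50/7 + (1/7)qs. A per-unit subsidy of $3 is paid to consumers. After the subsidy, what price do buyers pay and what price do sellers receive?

Buyers pay 185/11; sellers receive 218/11

Pre-subsidy: 595/9 - (5/9)q = 50/7 + (1/7)q gives q* = 3715/44 and p* = 845/44.
With the rebate, buyers effectively pay pb = ps − 3, where ps is the price sellers receive.
On the curves, pb = 595/9 - (5/9)q and ps = 50/7 + (1/7)q; the wedge ps − pb = 3 gives 50/7 + (1/7)q − (595/9 - (5/9)q) = 3, so q' = 976/11.
Then pb = 595/9 − (5/9)·(976/11) = 185/11 and ps = 50/7 + (1/7)·(976/11) = 218/11.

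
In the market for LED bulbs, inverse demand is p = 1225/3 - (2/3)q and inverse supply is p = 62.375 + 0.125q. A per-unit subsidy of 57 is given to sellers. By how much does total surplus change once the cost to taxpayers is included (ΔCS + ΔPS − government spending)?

Pre-subsidy: 1225/3 - (2/3)q = 62.375 + 0.125q gives q* = 437 and p* = 117.
With the subsidy, sellers receive ps = pb + 57 for each unit, where pb is the price buyers pay.
On the curves, pb = 1225/3 - (2/3)q and ps = 62.375 + 0.125q; the wedge ps − pb = 57 gives 62.375 + 0.125q − (1225/3 - (2/3)q) = 57, so q' = 509.
Then pb = 1225/3 − (2/3)·509 = 69 and ps = 62.375 + 0.125·509 = 126.
ΔCS = ½(437 + 509)(117 − 69) = 22704; ΔPS = ½(437 + 509)(126 − 117) = 4257.
Government spending = 57 × 509 = 29013.
Net change = 22704 + 4257 − 29013 = -2052. The loss equals the DWL triangle ½·57·72.

Net change in total surplus = -2052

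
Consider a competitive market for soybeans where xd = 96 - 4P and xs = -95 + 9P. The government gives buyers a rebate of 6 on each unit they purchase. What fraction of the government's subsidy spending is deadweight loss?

DWL / government spending = 27/175

Pre-subsidy: 96 - 4P = -95 + 9P gives P* = 191/13, x* = 484/13.
With the rebate, buyers effectively pay Pb = Ps − 6, where Ps is the price sellers receive.
Demand in terms of Ps becomes xd = 96 − 4(Ps − 6) = 120 - 4Ps. Setting this equal to supply: 120 - 4Ps = -95 + 9Ps, so Ps = 215/13.
Buyers pay Pb = 215/13 − 6 = 137/13; x' = -95 + 9·(215/13) = 700/13.
ΔCS = ½(484/13 + 700/13)(191/13 − 137/13) = 31968/169; ΔPS = ½(484/13 + 700/13)(215/13 − 191/13) = 14208/169.
Government spending = 6 × 700/13 = 4200/13.
DWL = ½ × 6 × (700/13 − 484/13) = 648/13; fraction = (648/13) / (4200/13) = 27/175.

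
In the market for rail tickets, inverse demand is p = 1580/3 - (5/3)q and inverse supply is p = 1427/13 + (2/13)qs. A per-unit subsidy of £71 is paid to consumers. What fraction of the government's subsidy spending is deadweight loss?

Pre-subsidy: 1580/3 - (5/3)q = 1427/13 + (2/13)q gives q* = 229 and p* = 145.
With the rebate, buyers effectively pay pb = ps − 71, where ps is the price sellers receive.
On the curves, pb = 1580/3 - (5/3)q and ps = 1427/13 + (2/13)q; the wedge ps − pb = 71 gives 1427/13 + (2/13)q − (1580/3 - (5/3)q) = 71, so q' = 268.
Then pb = 1580/3 − (5/3)·268 = 80 and ps = 1427/13 + (2/13)·268 = 151.
ΔCS = ½(229 + 268)(145 − 80) = 16152.5; ΔPS = ½(229 + 268)(151 − 145) = 1491.
Government spending = 71 × 268 = 19028.
DWL = ½ × 71 × (268 − 229) = 1384.5; fraction = 1384.5 / 19028 = 39/536.

DWL / government spending = 39/536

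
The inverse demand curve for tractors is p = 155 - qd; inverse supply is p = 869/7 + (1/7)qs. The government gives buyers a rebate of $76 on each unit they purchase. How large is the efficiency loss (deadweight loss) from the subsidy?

Pre-subsidy: 155 - q = 869/7 + (1/7)q gives q* = 27 and p* = 128.
With the rebate, buyers effectively pay pb = ps − 76, where ps is the price sellers receive.
On the curves, pb = 155 - q and ps = 869/7 + (1/7)q; the wedge ps − pb = 76 gives 869/7 + (1/7)q − (155 - q) = 76, so q' = 93.5.
Then pb = 155 − 1·93.5 = 61.5 and ps = 869/7 + (1/7)·93.5 = 137.5.
The subsidy expands output by 93.5 − 27 = 66.5 past the efficient level; on those units the gap between marginal cost and willingness to pay runs from 0 up to 76.
DWL = ½ × 76 × 66.5 = 2527.

Deadweight loss = $2527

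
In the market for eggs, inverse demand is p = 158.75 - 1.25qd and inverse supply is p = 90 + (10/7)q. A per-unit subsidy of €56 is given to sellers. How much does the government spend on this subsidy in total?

Government cost = 195608/75

Pre-subsidy: 158.75 - 1.25q = 90 + (10/7)q gives q* = 77/3 and p* = 380/3.
With the subsidy, sellers receive ps = pb + 56 for each unit, where pb is the price buyers pay.
On the curves, pb = 158.75 - 1.25q and ps = 90 + (10/7)q; the wedge ps − pb = 56 gives 90 + (10/7)q − (158.75 - 1.25q) = 56, so q' = 3493/75.
Then pb = 158.75 − 1.25·(3493/75) = 1508/15 and ps = 90 + (10/7)·(3493/75) = 2348/15.
Government outlay = subsidy × quantity = 56 × 3493/75 = 195608/75.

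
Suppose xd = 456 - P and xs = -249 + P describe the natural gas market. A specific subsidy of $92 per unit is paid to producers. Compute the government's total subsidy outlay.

Pre-subsidy: 456 - P = -249 + P gives P* = 352.5, x* = 103.5.
With the subsidy, sellers receive Ps = Pb + 92 for each unit, where Pb is the price buyers pay.
Supply in terms of Pb becomes xs = -249 + 1(Pb + 92) = -157 + Pb. Setting this equal to demand: 456 - Pb = -157 + Pb, so Pb = 306.5.
Sellers receive Ps = 306.5 + 92 = 398.5; x' = 456 − 1·306.5 = 149.5.
Government outlay = subsidy × quantity = 92 × 149.5 = 13754.

Government cost = $13754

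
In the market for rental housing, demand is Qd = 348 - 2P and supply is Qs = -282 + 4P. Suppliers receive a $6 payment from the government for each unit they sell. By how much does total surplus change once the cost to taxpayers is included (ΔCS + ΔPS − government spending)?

Net change in total surplus = -$24

Pre-subsidy: 348 - 2P = -282 + 4P gives P* = 105, Q* = 138.
With the subsidy, sellers receive Ps = Pb + 6 for each unit, where Pb is the price buyers pay.
Supply in terms of Pb becomes Qs = -282 + 4(Pb + 6) = -258 + 4Pb. Setting this equal to demand: 348 - 2Pb = -258 + 4Pb, so Pb = 101.
Sellers receive Ps = 101 + 6 = 107; Q' = 348 − 2·101 = 146.
ΔCS = ½(138 + 146)(105 − 101) = 568; ΔPS = ½(138 + 146)(107 − 105) = 284.
Government spending = 6 × 146 = 876.
Net change = 568 + 284 − 876 = -24. The loss equals the DWL triangle ½·6·8.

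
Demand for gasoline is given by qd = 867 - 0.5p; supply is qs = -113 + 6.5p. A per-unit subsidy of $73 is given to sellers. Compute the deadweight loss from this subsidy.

Deadweight loss = 69277/56

Pre-subsidy: 867 - 0.5p = -113 + 6.5p gives p* = 140, q* = 797.
With the subsidy, sellers receive ps = pb + 73 for each unit, where pb is the price buyers pay.
Supply in terms of pb becomes qs = -113 + 6.5(pb + 73) = 361.5 + 6.5pb. Setting this equal to demand: 867 - 0.5pb = 361.5 + 6.5pb, so pb = 1011/14.
Sellers receive ps = 1011/14 + 73 = 2033/14; q' = 867 − 0.5·(1011/14) = 23265/28.
The subsidy expands output by 23265/28 − 797 = 949/28 past the efficient level; on those units the gap between marginal cost and willingness to pay runs from 0 up to 73.
DWL = ½ × 73 × 949/28 = 69277/56.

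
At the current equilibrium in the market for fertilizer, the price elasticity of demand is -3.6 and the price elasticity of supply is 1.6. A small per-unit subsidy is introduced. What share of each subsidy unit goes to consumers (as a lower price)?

For a small subsidy around the equilibrium, the benefit split depends on the relative slopes, which at a point are proportional to the elasticities.
Buyer share = εs/(εs + |εd|) = 1.6/(1.6 + 3.6) = 4/13; seller share = |εd|/(εs + |εd|) = 9/13.

Consumer share = 4/13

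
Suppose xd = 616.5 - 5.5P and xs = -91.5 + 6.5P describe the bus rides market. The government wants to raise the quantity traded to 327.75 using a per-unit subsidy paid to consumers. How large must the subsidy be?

At x = 327.75, invert demand for the buyer price: Pb = (616.5 − 327.75)/5.5 = 52.5; invert supply for the seller price: Ps = (327.75 − (-91.5))/6.5 = 64.5.
The subsidy must fill the gap: s = Ps − Pb = 64.5 − 52.5 = 12.

Required subsidy s = 12 per unit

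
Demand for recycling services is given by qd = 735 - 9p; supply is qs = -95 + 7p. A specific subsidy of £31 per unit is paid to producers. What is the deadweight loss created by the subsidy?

Deadweight loss = £1891.96875

Pre-subsidy: 735 - 9p = -95 + 7p gives p* = 51.875, q* = 268.125.
With the subsidy, sellers receive ps = pb + 31 for each unit, where pb is the price buyers pay.
Supply in terms of pb becomes qs = -95 + 7(pb + 31) = 122 + 7pb. Setting this equal to demand: 735 - 9pb = 122 + 7pb, so pb = 38.3125.
Sellers receive ps = 38.3125 + 31 = 69.3125; q' = 735 − 9·38.3125 = 390.1875.
The subsidy expands output by 390.1875 − 268.125 = 122.0625 past the efficient level; on those units the gap between marginal cost and willingness to pay runs from 0 up to 31.
DWL = ½ × 31 × 122.0625 = 1891.96875.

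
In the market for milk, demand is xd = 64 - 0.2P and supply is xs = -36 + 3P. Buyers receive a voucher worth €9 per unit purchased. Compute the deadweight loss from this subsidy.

Deadweight loss = €7.59375

Pre-subsidy: 64 - 0.2P = -36 + 3P gives P* = 31.25, x* = 57.75.
With the rebate, buyers effectively pay Pb = Ps − 9, where Ps is the price sellers receive.
Demand in terms of Ps becomes xd = 64 − 0.2(Ps − 9) = 65.8 - 0.2Ps. Setting this equal to supply: 65.8 - 0.2Ps = -36 + 3Ps, so Ps = 31.8125.
Buyers pay Pb = 31.8125 − 9 = 22.8125; x' = -36 + 3·31.8125 = 59.4375.
The subsidy expands output by 59.4375 − 57.75 = 1.6875 past the efficient level; on those units the gap between marginal cost and willingness to pay runs from 0 up to 9.
DWL = ½ × 9 × 1.6875 = 7.59375.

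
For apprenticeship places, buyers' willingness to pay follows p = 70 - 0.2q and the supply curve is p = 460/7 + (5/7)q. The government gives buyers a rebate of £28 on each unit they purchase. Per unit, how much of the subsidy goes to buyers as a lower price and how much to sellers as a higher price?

Buyers gain £6.125 per unit; sellers gain £21.875 per unit

Pre-subsidy: 70 - 0.2q = 460/7 + (5/7)q gives q* = 4.6875 and p* = 69.0625.
With the rebate, buyers effectively pay pb = ps − 28, where ps is the price sellers receive.
On the curves, pb = 70 - 0.2q and ps = 460/7 + (5/7)q; the wedge ps − pb = 28 gives 460/7 + (5/7)q − (70 - 0.2q) = 28, so q' = 35.3125.
Then pb = 70 − 0.2·35.3125 = 62.9375 and ps = 460/7 + (5/7)·35.3125 = 90.9375.
Buyers' price falls by p* − pb = 69.0625 − 62.9375 = 6.125; sellers' price rises by ps − p* = 90.9375 − 69.0625 = 21.875.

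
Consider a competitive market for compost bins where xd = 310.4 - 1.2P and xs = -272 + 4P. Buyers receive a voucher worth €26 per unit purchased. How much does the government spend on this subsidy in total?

Pre-subsidy: 310.4 - 1.2P = -272 + 4P gives P* = 112, x* = 176.
With the rebate, buyers effectively pay Pb = Ps − 26, where Ps is the price sellers receive.
Demand in terms of Ps becomes xd = 310.4 − 1.2(Ps − 26) = 341.6 - 1.2Ps. Setting this equal to supply: 341.6 - 1.2Ps = -272 + 4Ps, so Ps = 118.
Buyers pay Pb = 118 − 26 = 92; x' = -272 + 4·118 = 200.
Government outlay = subsidy × quantity = 26 × 200 = 5200.

Government cost = €5200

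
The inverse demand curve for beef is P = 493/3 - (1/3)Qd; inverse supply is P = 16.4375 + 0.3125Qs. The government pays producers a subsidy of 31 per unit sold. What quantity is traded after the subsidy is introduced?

Q' = 277

Pre-subsidy: 493/3 - (1/3)Q = 16.4375 + 0.3125Q gives Q* = 229 and P* = 88.
With the subsidy, sellers receive Ps = Pb + 31 for each unit, where Pb is the price buyers pay.
On the curves, Pb = 493/3 - (1/3)Q and Ps = 16.4375 + 0.3125Q; the wedge Ps − Pb = 31 gives 16.4375 + 0.3125Q − (493/3 - (1/3)Q) = 31, so Q' = 277.
Then Pb = 493/3 − (1/3)·277 = 72 and Ps = 16.4375 + 0.3125·277 = 103.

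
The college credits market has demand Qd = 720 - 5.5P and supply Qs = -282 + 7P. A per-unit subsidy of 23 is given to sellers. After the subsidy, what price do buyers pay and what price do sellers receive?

Pre-subsidy: 720 - 5.5P = -282 + 7P gives P* = 80.16, Q* = 279.12.
With the subsidy, sellers receive Ps = Pb + 23 for each unit, where Pb is the price buyers pay.
Supply in terms of Pb becomes Qs = -282 + 7(Pb + 23) = -121 + 7Pb. Setting this equal to demand: 720 - 5.5Pb = -121 + 7Pb, so Pb = 67.28.
Sellers receive Ps = 67.28 + 23 = 90.28; Q' = 720 − 5.5·67.28 = 349.96.

Buyers pay 67.28; sellers receive 90.28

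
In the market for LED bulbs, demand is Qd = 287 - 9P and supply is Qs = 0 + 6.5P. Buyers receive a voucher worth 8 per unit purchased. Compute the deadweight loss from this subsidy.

Deadweight loss = 3744/31

Pre-subsidy: 287 - 9P = 0 + 6.5P gives P* = 574/31, Q* = 3731/31.
With the rebate, buyers effectively pay Pb = Ps − 8, where Ps is the price sellers receive.
Demand in terms of Ps becomes Qd = 287 − 9(Ps − 8) = 359 - 9Ps. Setting this equal to supply: 359 - 9Ps = 0 + 6.5Ps, so Ps = 718/31.
Buyers pay Pb = 718/31 − 8 = 470/31; Q' = 0 + 6.5·(718/31) = 4667/31.
The subsidy expands output by 4667/31 − 3731/31 = 936/31 past the efficient level; on those units the gap between marginal cost and willingness to pay runs from 0 up to 8.
DWL = ½ × 8 × 936/31 = 3744/31.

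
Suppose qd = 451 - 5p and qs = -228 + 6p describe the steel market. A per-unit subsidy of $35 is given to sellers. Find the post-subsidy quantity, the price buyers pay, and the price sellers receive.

Pre-subsidy: 451 - 5p = -228 + 6p gives p* = 679/11, q* = 1566/11.
With the subsidy, sellers receive ps = pb + 35 for each unit, where pb is the price buyers pay.
Supply in terms of pb becomes qs = -228 + 6(pb + 35) = -18 + 6pb. Setting this equal to demand: 451 - 5pb = -18 + 6pb, so pb = 469/11.
Sellers receive ps = 469/11 + 35 = 854/11; q' = 451 − 5·(469/11) = 2616/11.

q' = 2616/11; buyers pay 469/11; sellers receive 854/11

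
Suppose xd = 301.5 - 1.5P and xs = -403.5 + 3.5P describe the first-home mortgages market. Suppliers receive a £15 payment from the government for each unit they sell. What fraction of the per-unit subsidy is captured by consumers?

Pre-subsidy: 301.5 - 1.5P = -403.5 + 3.5P gives P* = 141, x* = 90.
With the subsidy, sellers receive Ps = Pb + 15 for each unit, where Pb is the price buyers pay.
Supply in terms of Pb becomes xs = -403.5 + 3.5(Pb + 15) = -351 + 3.5Pb. Setting this equal to demand: 301.5 - 1.5Pb = -351 + 3.5Pb, so Pb = 130.5.
Sellers receive Ps = 130.5 + 15 = 145.5; x' = 301.5 − 1.5·130.5 = 105.75.
Buyers' price falls by P* − Pb = 141 − 130.5 = 10.5; sellers' price rises by Ps − P* = 145.5 − 141 = 4.5.
So consumers capture 10.5/15 = 0.7 of each unit of subsidy.

Consumer share = 0.7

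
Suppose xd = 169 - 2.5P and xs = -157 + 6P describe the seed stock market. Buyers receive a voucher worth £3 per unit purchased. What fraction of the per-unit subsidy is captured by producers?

Pre-subsidy: 169 - 2.5P = -157 + 6P gives P* = 652/17, x* = 1243/17.
With the rebate, buyers effectively pay Pb = Ps − 3, where Ps is the price sellers receive.
Demand in terms of Ps becomes xd = 169 − 2.5(Ps − 3) = 176.5 - 2.5Ps. Setting this equal to supply: 176.5 - 2.5Ps = -157 + 6Ps, so Ps = 667/17.
Buyers pay Pb = 667/17 − 3 = 616/17; x' = -157 + 6·(667/17) = 1333/17.
Buyers' price falls by P* − Pb = 652/17 − 616/17 = 36/17; sellers' price rises by Ps − P* = 667/17 − 652/17 = 15/17.
So producers capture (15/17)/3 = 5/17 of each unit of subsidy.

Producer share = 5/17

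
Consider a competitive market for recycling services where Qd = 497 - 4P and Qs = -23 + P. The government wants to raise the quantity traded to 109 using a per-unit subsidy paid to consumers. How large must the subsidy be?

At Q = 109, invert demand for the buyer price: Pb = (497 − 109)/4 = 97; invert supply for the seller price: Ps = (109 − (-23))/1 = 132.
The subsidy must fill the gap: s = Ps − Pb = 132 − 97 = 35.

Required subsidy s = 35 per unit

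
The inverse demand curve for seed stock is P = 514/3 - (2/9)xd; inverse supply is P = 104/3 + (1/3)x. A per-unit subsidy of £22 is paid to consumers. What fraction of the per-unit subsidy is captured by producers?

Pre-subsidy: 514/3 - (2/9)x = 104/3 + (1/3)x gives x* = 246 and P* = 350/3.
With the rebate, buyers effectively pay Pb = Ps − 22, where Ps is the price sellers receive.
On the curves, Pb = 514/3 - (2/9)x and Ps = 104/3 + (1/3)x; the wedge Ps − Pb = 22 gives 104/3 + (1/3)x − (514/3 - (2/9)x) = 22, so x' = 285.6.
Then Pb = 514/3 − (2/9)·285.6 = 1618/15 and Ps = 104/3 + (1/3)·285.6 = 1948/15.
Buyers' price falls by P* − Pb = 350/3 − 1618/15 = 8.8; sellers' price rises by Ps − P* = 1948/15 − 350/3 = 13.2.
So producers capture 13.2/22 = 0.6 of each unit of subsidy.

Producer share = 0.6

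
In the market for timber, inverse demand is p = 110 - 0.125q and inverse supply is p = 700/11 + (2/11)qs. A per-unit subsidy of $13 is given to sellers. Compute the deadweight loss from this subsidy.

Pre-subsidy: 110 - 0.125q = 700/11 + (2/11)q gives q* = 1360/9 and p* = 820/9.
With the subsidy, sellers receive ps = pb + 13 for each unit, where pb is the price buyers pay.
On the curves, pb = 110 - 0.125q and ps = 700/11 + (2/11)q; the wedge ps − pb = 13 gives 700/11 + (2/11)q − (110 - 0.125q) = 13, so q' = 5224/27.
Then pb = 110 − 0.125·(5224/27) = 2317/27 and ps = 700/11 + (2/11)·(5224/27) = 2668/27.
The subsidy expands output by 5224/27 − 1360/9 = 1144/27 past the efficient level; on those units the gap between marginal cost and willingness to pay runs from 0 up to 13.
DWL = ½ × 13 × 1144/27 = 7436/27.

Deadweight loss = 7436/27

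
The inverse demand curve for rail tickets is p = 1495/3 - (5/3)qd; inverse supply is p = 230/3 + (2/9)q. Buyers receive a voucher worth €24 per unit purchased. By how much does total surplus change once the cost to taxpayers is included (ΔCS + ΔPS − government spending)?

Pre-subsidy: 1495/3 - (5/3)q = 230/3 + (2/9)q gives q* = 3795/17 and p* = 6440/51.
With the rebate, buyers effectively pay pb = ps − 24, where ps is the price sellers receive.
On the curves, pb = 1495/3 - (5/3)q and ps = 230/3 + (2/9)q; the wedge ps − pb = 24 gives 230/3 + (2/9)q − (1495/3 - (5/3)q) = 24, so q' = 4011/17.
Then pb = 1495/3 − (5/3)·(4011/17) = 5360/51 and ps = 230/3 + (2/9)·(4011/17) = 6584/51.
ΔCS = ½(3795/17 + 4011/17)(6440/51 − 5360/51) = 1405080/289; ΔPS = ½(3795/17 + 4011/17)(6584/51 − 6440/51) = 187344/289.
Government spending = 24 × 4011/17 = 96264/17.
Net change = 1405080/289 + 187344/289 − 96264/17 = -2592/17. The loss equals the DWL triangle ½·24·216/17.

Net change in total surplus = -2592/17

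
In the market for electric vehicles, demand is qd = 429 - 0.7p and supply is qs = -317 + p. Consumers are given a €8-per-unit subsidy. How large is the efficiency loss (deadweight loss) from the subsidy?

Deadweight loss = 224/17

Pre-subsidy: 429 - 0.7p = -317 + p gives p* = 7460/17, q* = 2071/17.
With the rebate, buyers effectively pay pb = ps − 8, where ps is the price sellers receive.
Demand in terms of ps becomes qd = 429 − 0.7(ps − 8) = 434.6 - 0.7ps. Setting this equal to supply: 434.6 - 0.7ps = -317 + ps, so ps = 7516/17.
Buyers pay pb = 7516/17 − 8 = 7380/17; q' = -317 + 1·(7516/17) = 2127/17.
The subsidy expands output by 2127/17 − 2071/17 = 56/17 past the efficient level; on those units the gap between marginal cost and willingness to pay runs from 0 up to 8.
DWL = ½ × 8 × 56/17 = 224/17.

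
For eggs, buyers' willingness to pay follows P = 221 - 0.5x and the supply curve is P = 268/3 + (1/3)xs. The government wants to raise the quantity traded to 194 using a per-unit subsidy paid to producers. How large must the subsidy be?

Required subsidy s = 30 per unit

At x = 194, from the demand curve buyers pay Pb = 221 − 0.5·194 = 124; from the supply curve sellers need Ps = 268/3 + (1/3)·194 = 154.
The subsidy must fill the gap: s = Ps − Pb = 154 − 124 = 30.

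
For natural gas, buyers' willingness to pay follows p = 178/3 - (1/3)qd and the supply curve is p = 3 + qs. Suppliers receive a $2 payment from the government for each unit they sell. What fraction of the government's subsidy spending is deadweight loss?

Pre-subsidy: 178/3 - (1/3)q = 3 + q gives q* = 42.25 and p* = 45.25.
With the subsidy, sellers receive ps = pb + 2 for each unit, where pb is the price buyers pay.
On the curves, pb = 178/3 - (1/3)q and ps = 3 + q; the wedge ps − pb = 2 gives 3 + q − (178/3 - (1/3)q) = 2, so q' = 43.75.
Then pb = 178/3 − (1/3)·43.75 = 44.75 and ps = 3 + 1·43.75 = 46.75.
ΔCS = ½(42.25 + 43.75)(45.25 − 44.75) = 21.5; ΔPS = ½(42.25 + 43.75)(46.75 − 45.25) = 64.5.
Government spending = 2 × 43.75 = 87.5.
DWL = ½ × 2 × (43.75 − 42.25) = 1.5; fraction = 1.5 / 87.5 = 3/175.

DWL / government spending = 3/175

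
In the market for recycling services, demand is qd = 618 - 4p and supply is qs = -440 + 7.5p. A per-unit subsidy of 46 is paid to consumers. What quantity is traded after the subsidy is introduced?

q' = 370

Pre-subsidy: 618 - 4p = -440 + 7.5p gives p* = 92, q* = 250.
With the rebate, buyers effectively pay pb = ps − 46, where ps is the price sellers receive.
Demand in terms of ps becomes qd = 618 − 4(ps − 46) = 802 - 4ps. Setting this equal to supply: 802 - 4ps = -440 + 7.5ps, so ps = 108.
Buyers pay pb = 108 − 46 = 62; q' = -440 + 7.5·108 = 370.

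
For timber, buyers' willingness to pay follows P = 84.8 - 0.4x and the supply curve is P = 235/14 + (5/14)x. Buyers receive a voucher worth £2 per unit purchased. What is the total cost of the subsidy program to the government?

Pre-subsidy: 84.8 - 0.4x = 235/14 + (5/14)x gives x* = 4761/53 and P* = 2590/53.
With the rebate, buyers effectively pay Pb = Ps − 2, where Ps is the price sellers receive.
On the curves, Pb = 84.8 - 0.4x and Ps = 235/14 + (5/14)x; the wedge Ps − Pb = 2 gives 235/14 + (5/14)x − (84.8 - 0.4x) = 2, so x' = 4901/53.
Then Pb = 84.8 − 0.4·(4901/53) = 2534/53 and Ps = 235/14 + (5/14)·(4901/53) = 2640/53.
Government outlay = subsidy × quantity = 2 × 4901/53 = 9802/53.

Government cost = 9802/53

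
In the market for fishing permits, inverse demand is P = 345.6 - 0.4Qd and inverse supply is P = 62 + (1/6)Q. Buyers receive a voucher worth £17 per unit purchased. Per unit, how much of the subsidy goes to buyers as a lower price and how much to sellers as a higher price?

Pre-subsidy: 345.6 - 0.4Q = 62 + (1/6)Q gives Q* = 8508/17 and P* = 2472/17.
With the rebate, buyers effectively pay Pb = Ps − 17, where Ps is the price sellers receive.
On the curves, Pb = 345.6 - 0.4Q and Ps = 62 + (1/6)Q; the wedge Ps − Pb = 17 gives 62 + (1/6)Q − (345.6 - 0.4Q) = 17, so Q' = 9018/17.
Then Pb = 345.6 − 0.4·(9018/17) = 2268/17 and Ps = 62 + (1/6)·(9018/17) = 2557/17.
Buyers' price falls by P* − Pb = 2472/17 − 2268/17 = 12; sellers' price rises by Ps − P* = 2557/17 − 2472/17 = 5.

Buyers gain £12 per unit; sellers gain £5 per unit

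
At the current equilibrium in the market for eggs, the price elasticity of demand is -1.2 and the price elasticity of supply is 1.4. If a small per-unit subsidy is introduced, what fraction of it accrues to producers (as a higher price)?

For a small subsidy around the equilibrium, the benefit split depends on the relative slopes, which at a point are proportional to the elasticities.
Buyer share = εs/(εs + |εd|) = 1.4/(1.4 + 1.2) = 7/13; seller share = |εd|/(εs + |εd|) = 6/13.
So producers capture 6/13 of the subsidy.

Producer share = 6/13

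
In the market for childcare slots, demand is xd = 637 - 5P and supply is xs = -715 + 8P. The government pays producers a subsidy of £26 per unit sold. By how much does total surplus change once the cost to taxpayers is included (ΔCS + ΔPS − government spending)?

Pre-subsidy: 637 - 5P = -715 + 8P gives P* = 104, x* = 117.
With the subsidy, sellers receive Ps = Pb + 26 for each unit, where Pb is the price buyers pay.
Supply in terms of Pb becomes xs = -715 + 8(Pb + 26) = -507 + 8Pb. Setting this equal to demand: 637 - 5Pb = -507 + 8Pb, so Pb = 88.
Sellers receive Ps = 88 + 26 = 114; x' = 637 − 5·88 = 197.
ΔCS = ½(117 + 197)(104 − 88) = 2512; ΔPS = ½(117 + 197)(114 − 104) = 1570.
Government spending = 26 × 197 = 5122.
Net change = 2512 + 1570 − 5122 = -1040. The loss equals the DWL triangle ½·26·80.

Net change in total surplus = -£1040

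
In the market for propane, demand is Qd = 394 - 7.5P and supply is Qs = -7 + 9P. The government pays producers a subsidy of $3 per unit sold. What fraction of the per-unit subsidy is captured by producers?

Pre-subsidy: 394 - 7.5P = -7 + 9P gives P* = 802/33, Q* = 2329/11.
With the subsidy, sellers receive Ps = Pb + 3 for each unit, where Pb is the price buyers pay.
Supply in terms of Pb becomes Qs = -7 + 9(Pb + 3) = 20 + 9Pb. Setting this equal to demand: 394 - 7.5Pb = 20 + 9Pb, so Pb = 68/3.
Sellers receive Ps = 68/3 + 3 = 77/3; Q' = 394 − 7.5·(68/3) = 224.
Buyers' price falls by P* − Pb = 802/33 − 68/3 = 18/11; sellers' price rises by Ps − P* = 77/3 − 802/33 = 15/11.
So producers capture (15/11)/3 = 5/11 of each unit of subsidy.

Producer share = 5/11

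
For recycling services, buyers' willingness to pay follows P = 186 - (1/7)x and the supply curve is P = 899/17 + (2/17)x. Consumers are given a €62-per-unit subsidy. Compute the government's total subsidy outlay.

Government cost = €46438

Pre-subsidy: 186 - (1/7)x = 899/17 + (2/17)x gives x* = 511 and P* = 113.
With the rebate, buyers effectively pay Pb = Ps − 62, where Ps is the price sellers receive.
On the curves, Pb = 186 - (1/7)x and Ps = 899/17 + (2/17)x; the wedge Ps − Pb = 62 gives 899/17 + (2/17)x − (186 - (1/7)x) = 62, so x' = 749.
Then Pb = 186 − (1/7)·749 = 79 and Ps = 899/17 + (2/17)·749 = 141.
Government outlay = subsidy × quantity = 62 × 749 = 46438.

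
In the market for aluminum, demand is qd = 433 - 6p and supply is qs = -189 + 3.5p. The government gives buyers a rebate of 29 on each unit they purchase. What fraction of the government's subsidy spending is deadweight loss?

Pre-subsidy: 433 - 6p = -189 + 3.5p gives p* = 1244/19, q* = 763/19.
With the rebate, buyers effectively pay pb = ps − 29, where ps is the price sellers receive.
Demand in terms of ps becomes qd = 433 − 6(ps − 29) = 607 - 6ps. Setting this equal to supply: 607 - 6ps = -189 + 3.5ps, so ps = 1592/19.
Buyers pay pb = 1592/19 − 29 = 1041/19; q' = -189 + 3.5·(1592/19) = 1981/19.
ΔCS = ½(763/19 + 1981/19)(1244/19 − 1041/19) = 278516/361; ΔPS = ½(763/19 + 1981/19)(1592/19 − 1244/19) = 477456/361.
Government spending = 29 × 1981/19 = 57449/19.
DWL = ½ × 29 × (1981/19 − 763/19) = 17661/19; fraction = (17661/19) / (57449/19) = 87/283.

DWL / government spending = 87/283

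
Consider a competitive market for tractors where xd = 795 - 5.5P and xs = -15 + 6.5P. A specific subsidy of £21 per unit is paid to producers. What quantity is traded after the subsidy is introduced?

Pre-subsidy: 795 - 5.5P = -15 + 6.5P gives P* = 67.5, x* = 423.75.
With the subsidy, sellers receive Ps = Pb + 21 for each unit, where Pb is the price buyers pay.
Supply in terms of Pb becomes xs = -15 + 6.5(Pb + 21) = 121.5 + 6.5Pb. Setting this equal to demand: 795 - 5.5Pb = 121.5 + 6.5Pb, so Pb = 56.125.
Sellers receive Ps = 56.125 + 21 = 77.125; x' = 795 − 5.5·56.125 = 486.3125.

x' = 486.3125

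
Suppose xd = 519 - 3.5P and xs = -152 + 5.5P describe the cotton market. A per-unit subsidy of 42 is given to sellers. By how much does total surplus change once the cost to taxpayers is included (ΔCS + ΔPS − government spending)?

Pre-subsidy: 519 - 3.5P = -152 + 5.5P gives P* = 671/9, x* = 4645/18.
With the subsidy, sellers receive Ps = Pb + 42 for each unit, where Pb is the price buyers pay.
Supply in terms of Pb becomes xs = -152 + 5.5(Pb + 42) = 79 + 5.5Pb. Setting this equal to demand: 519 - 3.5Pb = 79 + 5.5Pb, so Pb = 440/9.
Sellers receive Ps = 440/9 + 42 = 818/9; x' = 519 − 3.5·(440/9) = 3131/9.
ΔCS = ½(4645/18 + 3131/9)(671/9 − 440/9) = 839839/108; ΔPS = ½(4645/18 + 3131/9)(818/9 − 671/9) = 534443/108.
Government spending = 42 × 3131/9 = 43834/3.
Net change = 839839/108 + 534443/108 − 43834/3 = -1886.5. The loss equals the DWL triangle ½·42·539/6.

Net change in total surplus = -1886.5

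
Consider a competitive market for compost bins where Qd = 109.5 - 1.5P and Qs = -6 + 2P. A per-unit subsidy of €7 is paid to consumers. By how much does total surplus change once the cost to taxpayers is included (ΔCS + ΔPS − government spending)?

Pre-subsidy: 109.5 - 1.5P = -6 + 2P gives P* = 33, Q* = 60.
With the rebate, buyers effectively pay Pb = Ps − 7, where Ps is the price sellers receive.
Demand in terms of Ps becomes Qd = 109.5 − 1.5(Ps − 7) = 120 - 1.5Ps. Setting this equal to supply: 120 - 1.5Ps = -6 + 2Ps, so Ps = 36.
Buyers pay Pb = 36 − 7 = 29; Q' = -6 + 2·36 = 66.
ΔCS = ½(60 + 66)(33 − 29) = 252; ΔPS = ½(60 + 66)(36 − 33) = 189.
Government spending = 7 × 66 = 462.
Net change = 252 + 189 − 462 = -21. The loss equals the DWL triangle ½·7·6.

Net change in total surplus = -€21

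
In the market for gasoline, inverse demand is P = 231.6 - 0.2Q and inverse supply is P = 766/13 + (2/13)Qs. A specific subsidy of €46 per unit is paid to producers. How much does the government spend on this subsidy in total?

Pre-subsidy: 231.6 - 0.2Q = 766/13 + (2/13)Q gives Q* = 488 and P* = 134.
With the subsidy, sellers receive Ps = Pb + 46 for each unit, where Pb is the price buyers pay.
On the curves, Pb = 231.6 - 0.2Q and Ps = 766/13 + (2/13)Q; the wedge Ps − Pb = 46 gives 766/13 + (2/13)Q − (231.6 - 0.2Q) = 46, so Q' = 618.
Then Pb = 231.6 − 0.2·618 = 108 and Ps = 766/13 + (2/13)·618 = 154.
Government outlay = subsidy × quantity = 46 × 618 = 28428.

Government cost = €28428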